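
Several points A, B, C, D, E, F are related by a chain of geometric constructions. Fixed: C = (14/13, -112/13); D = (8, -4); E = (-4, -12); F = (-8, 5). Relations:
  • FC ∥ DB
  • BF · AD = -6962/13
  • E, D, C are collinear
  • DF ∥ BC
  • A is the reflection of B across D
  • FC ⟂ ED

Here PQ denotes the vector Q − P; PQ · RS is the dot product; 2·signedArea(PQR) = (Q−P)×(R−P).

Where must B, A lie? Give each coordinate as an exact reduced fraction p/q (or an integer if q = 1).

1. B_x = 222/13  [DF ∥ BC ∩ FC ∥ DB]
2. B_y = -229/13  [DF ∥ BC ∩ FC ∥ DB]
   → B = (222/13, -229/13)
3. A_x = -14/13  [A is the reflection of B across D]
4. A_y = 125/13  [A is the reflection of B across D]
   → A = (-14/13, 125/13)

A = (-14/13, 125/13)
B = (222/13, -229/13)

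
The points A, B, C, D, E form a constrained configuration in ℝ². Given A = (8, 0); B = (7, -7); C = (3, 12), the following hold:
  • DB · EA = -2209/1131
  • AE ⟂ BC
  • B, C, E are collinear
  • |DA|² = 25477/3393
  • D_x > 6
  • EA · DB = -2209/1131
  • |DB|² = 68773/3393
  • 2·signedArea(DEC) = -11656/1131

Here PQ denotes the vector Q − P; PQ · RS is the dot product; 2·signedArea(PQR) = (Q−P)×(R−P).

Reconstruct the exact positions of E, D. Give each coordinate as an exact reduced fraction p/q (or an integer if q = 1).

D = (7778/1131, -2827/1131)
E = (2123/377, -188/377)

1. E_x = 2123/377  [B, C, E are collinear ∩ AE ⟂ BC]
2. E_y = -188/377  [B, C, E are collinear ∩ AE ⟂ BC]
   → E = (2123/377, -188/377)
3. D_x = 7778/1131  [line -893/377·x + -188/377·y + 17014/1131 = 0 ∩ |DA|² = 25477/3393]
4. D_y = -2827/1131  [line -893/377·x + -188/377·y + 17014/1131 = 0 ∩ |DA|² = 25477/3393]
   → D = (7778/1131, -2827/1131)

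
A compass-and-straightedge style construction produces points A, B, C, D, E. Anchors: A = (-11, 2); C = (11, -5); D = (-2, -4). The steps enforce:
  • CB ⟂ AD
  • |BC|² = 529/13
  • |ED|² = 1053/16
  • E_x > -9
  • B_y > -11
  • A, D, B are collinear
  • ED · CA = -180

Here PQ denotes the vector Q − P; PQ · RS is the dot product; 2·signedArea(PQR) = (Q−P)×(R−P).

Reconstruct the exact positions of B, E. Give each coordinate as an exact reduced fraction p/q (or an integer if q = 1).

B = (97/13, -134/13)
E = (-35/4, 1/2)

1. B_x = 97/13  [A, D, B are collinear ∩ CB ⟂ AD]
2. B_y = -134/13  [A, D, B are collinear ∩ CB ⟂ AD]
   → B = (97/13, -134/13)
3. E_x = -35/4  [line 22·x + -7·y + 196 = 0 ∩ |ED|² = 1053/16]
4. E_y = 1/2  [line 22·x + -7·y + 196 = 0 ∩ |ED|² = 1053/16]
   → E = (-35/4, 1/2)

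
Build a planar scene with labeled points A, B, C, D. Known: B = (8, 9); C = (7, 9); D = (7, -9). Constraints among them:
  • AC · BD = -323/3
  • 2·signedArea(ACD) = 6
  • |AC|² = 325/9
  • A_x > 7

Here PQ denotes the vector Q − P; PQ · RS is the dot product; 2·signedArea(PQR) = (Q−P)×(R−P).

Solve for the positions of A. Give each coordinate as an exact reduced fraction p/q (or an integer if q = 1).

A = (22/3, 3)

1. A_x = 22/3  [2·signedArea(ACD) = 6 ∩ AC · BD = -323/3]
2. A_y = 3  [2·signedArea(ACD) = 6 ∩ AC · BD = -323/3]
   → A = (22/3, 3)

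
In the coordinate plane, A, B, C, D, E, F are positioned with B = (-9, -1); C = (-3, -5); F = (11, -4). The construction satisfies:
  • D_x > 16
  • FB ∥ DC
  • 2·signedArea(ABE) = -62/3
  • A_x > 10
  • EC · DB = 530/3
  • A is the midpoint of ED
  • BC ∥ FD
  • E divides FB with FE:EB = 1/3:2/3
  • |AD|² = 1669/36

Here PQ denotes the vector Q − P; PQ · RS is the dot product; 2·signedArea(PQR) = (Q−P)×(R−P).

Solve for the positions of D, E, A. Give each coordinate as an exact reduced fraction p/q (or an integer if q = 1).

A = (32/3, -11/2)
D = (17, -8)
E = (13/3, -3)

1. D_x = 17  [FB ∥ DC ∩ BC ∥ FD]
2. D_y = -8  [FB ∥ DC ∩ BC ∥ FD]
   → D = (17, -8)
3. E_x = 13/3  [E divides FB with FE:EB = 1/3:2/3]
4. E_y = -3  [E divides FB with FE:EB = 1/3:2/3]
   → E = (13/3, -3)
5. A_x = 32/3  [A is the midpoint of ED]
6. A_y = -11/2  [A is the midpoint of ED]
   → A = (32/3, -11/2)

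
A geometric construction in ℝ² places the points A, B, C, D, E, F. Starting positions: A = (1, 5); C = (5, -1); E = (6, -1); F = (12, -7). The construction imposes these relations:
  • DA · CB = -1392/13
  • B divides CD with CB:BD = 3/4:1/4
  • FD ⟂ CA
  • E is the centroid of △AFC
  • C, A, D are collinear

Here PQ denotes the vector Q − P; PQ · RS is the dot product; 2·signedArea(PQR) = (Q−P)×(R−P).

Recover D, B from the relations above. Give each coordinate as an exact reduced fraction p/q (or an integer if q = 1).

1. D_x = 129/13  [C, A, D are collinear ∩ FD ⟂ CA]
2. D_y = -109/13  [C, A, D are collinear ∩ FD ⟂ CA]
   → D = (129/13, -109/13)
3. B_x = 113/13  [B divides CD with CB:BD = 3/4:1/4]
4. B_y = -85/13  [B divides CD with CB:BD = 3/4:1/4]
   → B = (113/13, -85/13)

B = (113/13, -85/13)
D = (129/13, -109/13)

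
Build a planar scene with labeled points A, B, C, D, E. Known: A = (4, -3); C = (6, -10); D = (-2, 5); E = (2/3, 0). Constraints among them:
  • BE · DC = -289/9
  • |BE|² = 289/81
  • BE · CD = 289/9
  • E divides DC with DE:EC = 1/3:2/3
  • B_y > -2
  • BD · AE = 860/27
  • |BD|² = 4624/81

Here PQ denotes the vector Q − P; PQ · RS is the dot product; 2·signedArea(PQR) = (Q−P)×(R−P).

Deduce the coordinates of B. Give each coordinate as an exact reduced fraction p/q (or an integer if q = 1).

1. B_x = 14/9  [BE · CD = 289/9 ∩ BD · AE = 860/27]
2. B_y = -5/3  [BE · CD = 289/9 ∩ BD · AE = 860/27]
   → B = (14/9, -5/3)

B = (14/9, -5/3)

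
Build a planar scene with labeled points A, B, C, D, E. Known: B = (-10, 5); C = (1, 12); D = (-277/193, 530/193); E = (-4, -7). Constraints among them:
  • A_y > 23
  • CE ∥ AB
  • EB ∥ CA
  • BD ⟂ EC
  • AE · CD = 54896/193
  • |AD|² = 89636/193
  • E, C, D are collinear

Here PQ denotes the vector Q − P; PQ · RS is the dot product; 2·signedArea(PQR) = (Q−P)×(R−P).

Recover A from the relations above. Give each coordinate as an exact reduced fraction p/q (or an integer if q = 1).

A = (-5, 24)

1. A_x = -5  [CE ∥ AB ∩ EB ∥ CA]
2. A_y = 24  [CE ∥ AB ∩ EB ∥ CA]
   → A = (-5, 24)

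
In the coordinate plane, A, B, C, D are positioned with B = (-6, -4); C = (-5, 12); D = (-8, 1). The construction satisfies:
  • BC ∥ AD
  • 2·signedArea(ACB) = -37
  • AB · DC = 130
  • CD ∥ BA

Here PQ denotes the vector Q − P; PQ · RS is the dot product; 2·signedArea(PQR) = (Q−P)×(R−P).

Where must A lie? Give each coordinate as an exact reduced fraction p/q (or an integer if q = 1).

1. A_x = -9  [BC ∥ AD ∩ CD ∥ BA]
2. A_y = -15  [BC ∥ AD ∩ CD ∥ BA]
   → A = (-9, -15)

A = (-9, -15)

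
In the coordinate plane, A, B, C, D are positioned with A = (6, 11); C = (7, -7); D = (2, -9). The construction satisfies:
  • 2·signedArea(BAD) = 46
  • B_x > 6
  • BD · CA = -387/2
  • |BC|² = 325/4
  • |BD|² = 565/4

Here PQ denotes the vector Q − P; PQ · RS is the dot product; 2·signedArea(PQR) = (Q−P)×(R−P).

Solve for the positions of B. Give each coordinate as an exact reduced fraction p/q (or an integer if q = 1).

B = (13/2, 2)

1. B_x = 13/2  [2·signedArea(BAD) = 46 ∩ BD · CA = -387/2]
2. B_y = 2  [2·signedArea(BAD) = 46 ∩ BD · CA = -387/2]
   → B = (13/2, 2)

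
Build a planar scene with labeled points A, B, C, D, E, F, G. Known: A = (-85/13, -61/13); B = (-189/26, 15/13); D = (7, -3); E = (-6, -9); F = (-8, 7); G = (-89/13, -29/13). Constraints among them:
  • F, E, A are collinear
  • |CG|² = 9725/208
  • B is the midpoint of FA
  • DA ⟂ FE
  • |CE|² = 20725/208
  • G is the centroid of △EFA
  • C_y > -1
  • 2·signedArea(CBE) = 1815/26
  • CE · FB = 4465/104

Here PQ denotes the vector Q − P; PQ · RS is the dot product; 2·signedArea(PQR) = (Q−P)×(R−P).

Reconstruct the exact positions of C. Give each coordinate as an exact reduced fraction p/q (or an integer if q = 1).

C = (-7/52, -12/13)

1. C_x = -7/52  [CE · FB = 4465/104 ∩ 2·signedArea(CBE) = 1815/26]
2. C_y = -12/13  [CE · FB = 4465/104 ∩ 2·signedArea(CBE) = 1815/26]
   → C = (-7/52, -12/13)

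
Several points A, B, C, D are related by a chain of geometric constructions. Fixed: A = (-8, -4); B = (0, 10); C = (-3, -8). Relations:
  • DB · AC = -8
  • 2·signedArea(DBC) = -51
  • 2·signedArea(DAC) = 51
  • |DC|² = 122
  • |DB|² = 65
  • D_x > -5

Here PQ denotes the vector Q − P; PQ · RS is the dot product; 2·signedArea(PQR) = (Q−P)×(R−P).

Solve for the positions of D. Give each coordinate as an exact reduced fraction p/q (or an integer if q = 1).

D = (-4, 3)

1. D_x = -4  [2·signedArea(DBC) = -51 ∩ DB · AC = -8]
2. D_y = 3  [2·signedArea(DBC) = -51 ∩ DB · AC = -8]
   → D = (-4, 3)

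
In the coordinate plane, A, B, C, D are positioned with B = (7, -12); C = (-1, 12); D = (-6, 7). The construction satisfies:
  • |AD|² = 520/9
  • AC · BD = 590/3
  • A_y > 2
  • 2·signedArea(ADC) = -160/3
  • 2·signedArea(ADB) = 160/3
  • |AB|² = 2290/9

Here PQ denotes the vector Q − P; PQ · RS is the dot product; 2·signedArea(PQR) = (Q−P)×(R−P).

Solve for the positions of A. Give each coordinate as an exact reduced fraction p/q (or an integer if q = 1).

1. A_x = 0  [2·signedArea(ADC) = -160/3 ∩ 2·signedArea(ADB) = 160/3]
2. A_y = 7/3  [2·signedArea(ADC) = -160/3 ∩ 2·signedArea(ADB) = 160/3]
   → A = (0, 7/3)

A = (0, 7/3)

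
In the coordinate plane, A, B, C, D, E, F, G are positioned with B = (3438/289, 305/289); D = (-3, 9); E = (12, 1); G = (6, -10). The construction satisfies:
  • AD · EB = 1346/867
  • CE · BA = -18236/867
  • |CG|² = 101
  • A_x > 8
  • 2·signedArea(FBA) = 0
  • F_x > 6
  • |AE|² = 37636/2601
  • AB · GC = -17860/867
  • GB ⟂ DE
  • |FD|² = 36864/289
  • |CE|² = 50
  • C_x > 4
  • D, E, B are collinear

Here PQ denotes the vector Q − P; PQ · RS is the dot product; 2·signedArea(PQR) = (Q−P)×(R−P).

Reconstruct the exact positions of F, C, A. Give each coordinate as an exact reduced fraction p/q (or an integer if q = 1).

1. A_x = 2498/289  [line 30/289·x + -16/289·y + -644/867 = 0 ∩ |AE|² = 37636/2601]
2. A_y = 2419/867  [line 30/289·x + -16/289·y + -644/867 = 0 ∩ |AE|² = 37636/2601]
   → A = (2498/289, 2419/867)
3. F_x = 2013/289  [line -1504/867·x + -940/289·y + 6956/289 = 0 ∩ |FD|² = 36864/289]
4. F_y = 1065/289  [line -1504/867·x + -940/289·y + 6956/289 = 0 ∩ |FD|² = 36864/289]
   → F = (2013/289, 1065/289)
5. C_x = 5  [line 940/289·x + -1504/867·y + -4700/289 = 0 ∩ |CG|² = 101]
6. C_y = 0  [line 940/289·x + -1504/867·y + -4700/289 = 0 ∩ |CG|² = 101]
   → C = (5, 0)

A = (2498/289, 2419/867)
C = (5, 0)
F = (2013/289, 1065/289)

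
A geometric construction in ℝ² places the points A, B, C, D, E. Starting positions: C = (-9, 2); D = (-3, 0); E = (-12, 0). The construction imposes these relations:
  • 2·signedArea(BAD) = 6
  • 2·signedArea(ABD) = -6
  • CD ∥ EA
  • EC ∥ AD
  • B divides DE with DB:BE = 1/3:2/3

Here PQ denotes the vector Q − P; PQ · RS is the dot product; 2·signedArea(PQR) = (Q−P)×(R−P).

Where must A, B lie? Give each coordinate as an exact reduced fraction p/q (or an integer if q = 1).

1. A_x = -6  [EC ∥ AD ∩ CD ∥ EA]
2. A_y = -2  [EC ∥ AD ∩ CD ∥ EA]
   → A = (-6, -2)
3. B_x = -6  [B divides DE with DB:BE = 1/3:2/3]
4. B_y = 0  [B divides DE with DB:BE = 1/3:2/3]
   → B = (-6, 0)

A = (-6, -2)
B = (-6, 0)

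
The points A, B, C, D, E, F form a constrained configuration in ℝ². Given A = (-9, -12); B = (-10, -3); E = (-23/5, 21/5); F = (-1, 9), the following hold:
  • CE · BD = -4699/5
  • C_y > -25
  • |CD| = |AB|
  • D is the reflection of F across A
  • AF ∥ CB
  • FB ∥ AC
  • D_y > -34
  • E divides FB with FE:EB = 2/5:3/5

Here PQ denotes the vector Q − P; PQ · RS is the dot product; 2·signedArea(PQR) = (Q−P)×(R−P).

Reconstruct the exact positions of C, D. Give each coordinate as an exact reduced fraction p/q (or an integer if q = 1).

1. C_x = -18  [AF ∥ CB ∩ FB ∥ AC]
2. C_y = -24  [AF ∥ CB ∩ FB ∥ AC]
   → C = (-18, -24)
3. D_x = -17  [D is the reflection of F across A]
4. D_y = -33  [D is the reflection of F across A]
   → D = (-17, -33)

C = (-18, -24)
D = (-17, -33)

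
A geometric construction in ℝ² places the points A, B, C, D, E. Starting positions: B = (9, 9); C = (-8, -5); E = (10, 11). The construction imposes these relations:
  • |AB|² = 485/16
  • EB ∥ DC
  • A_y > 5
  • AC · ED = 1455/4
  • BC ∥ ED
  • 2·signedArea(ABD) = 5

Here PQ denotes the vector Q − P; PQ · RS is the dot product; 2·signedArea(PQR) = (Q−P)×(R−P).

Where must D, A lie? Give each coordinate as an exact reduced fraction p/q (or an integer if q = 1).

A = (19/4, 11/2)
D = (-7, -3)

1. D_x = -7  [EB ∥ DC ∩ BC ∥ ED]
2. D_y = -3  [EB ∥ DC ∩ BC ∥ ED]
   → D = (-7, -3)
3. A_x = 19/4  [2·signedArea(ABD) = 5 ∩ AC · ED = 1455/4]
4. A_y = 11/2  [2·signedArea(ABD) = 5 ∩ AC · ED = 1455/4]
   → A = (19/4, 11/2)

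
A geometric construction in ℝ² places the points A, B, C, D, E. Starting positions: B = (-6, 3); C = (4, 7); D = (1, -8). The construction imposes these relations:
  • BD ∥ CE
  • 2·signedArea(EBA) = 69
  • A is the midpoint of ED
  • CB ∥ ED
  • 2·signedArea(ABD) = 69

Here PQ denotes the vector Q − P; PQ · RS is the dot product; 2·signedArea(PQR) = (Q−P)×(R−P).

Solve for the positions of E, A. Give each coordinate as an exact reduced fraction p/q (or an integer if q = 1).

A = (6, -6)
E = (11, -4)

1. E_x = 11  [CB ∥ ED ∩ BD ∥ CE]
2. E_y = -4  [CB ∥ ED ∩ BD ∥ CE]
   → E = (11, -4)
3. A_x = 6  [A is the midpoint of ED]
4. A_y = -6  [A is the midpoint of ED]
   → A = (6, -6)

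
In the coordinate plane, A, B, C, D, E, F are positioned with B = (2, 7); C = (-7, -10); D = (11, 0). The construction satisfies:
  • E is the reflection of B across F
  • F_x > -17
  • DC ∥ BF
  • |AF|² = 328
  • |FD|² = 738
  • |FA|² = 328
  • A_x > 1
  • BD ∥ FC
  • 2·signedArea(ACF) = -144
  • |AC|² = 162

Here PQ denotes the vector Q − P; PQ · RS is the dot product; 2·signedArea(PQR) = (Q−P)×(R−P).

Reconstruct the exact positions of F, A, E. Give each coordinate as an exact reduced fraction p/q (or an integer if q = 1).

A = (2, -1)
E = (-34, -13)
F = (-16, -3)

1. F_x = -16  [BD ∥ FC ∩ DC ∥ BF]
2. F_y = -3  [BD ∥ FC ∩ DC ∥ BF]
   → F = (-16, -3)
3. A_x = 2  [line -7·x + -9·y + 5 = 0 ∩ |AF|² = 328]
4. A_y = -1  [line -7·x + -9·y + 5 = 0 ∩ |AF|² = 328]
   → A = (2, -1)
5. E_x = -34  [E is the reflection of B across F]
6. E_y = -13  [E is the reflection of B across F]
   → E = (-34, -13)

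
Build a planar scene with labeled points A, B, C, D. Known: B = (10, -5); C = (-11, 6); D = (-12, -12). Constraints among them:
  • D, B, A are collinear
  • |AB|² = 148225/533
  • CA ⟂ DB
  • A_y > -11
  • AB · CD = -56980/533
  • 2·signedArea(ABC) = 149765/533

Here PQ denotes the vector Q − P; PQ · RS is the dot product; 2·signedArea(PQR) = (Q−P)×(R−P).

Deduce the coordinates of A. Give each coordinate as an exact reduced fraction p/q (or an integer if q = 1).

A = (-3140/533, -5360/533)

1. A_x = -3140/533  [D, B, A are collinear ∩ CA ⟂ DB]
2. A_y = -5360/533  [D, B, A are collinear ∩ CA ⟂ DB]
   → A = (-3140/533, -5360/533)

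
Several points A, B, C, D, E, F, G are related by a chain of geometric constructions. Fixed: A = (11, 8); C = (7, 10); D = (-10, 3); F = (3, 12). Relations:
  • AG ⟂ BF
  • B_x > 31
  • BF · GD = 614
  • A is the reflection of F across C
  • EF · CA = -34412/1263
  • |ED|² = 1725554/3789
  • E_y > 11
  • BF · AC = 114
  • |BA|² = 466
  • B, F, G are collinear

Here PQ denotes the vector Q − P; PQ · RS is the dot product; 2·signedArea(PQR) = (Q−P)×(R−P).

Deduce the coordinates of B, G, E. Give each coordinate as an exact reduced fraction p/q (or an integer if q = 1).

1. B_x = 32  [line 4·x + -2·y + -102 = 0 ∩ |BA|² = 466]
2. B_y = 13  [line 4·x + -2·y + -102 = 0 ∩ |BA|² = 466]
   → B = (32, 13)
3. G_x = 4569/421  [BF · GD = 614 ∩ B, F, G are collinear]
4. G_y = 5166/421  [BF · GD = 614 ∩ B, F, G are collinear]
   → G = (4569/421, 5166/421)
5. E_x = 12085/1263  [line -4·x + 2·y + 19256/1263 = 0 ∩ |ED|² = 1725554/3789]
6. E_y = 14542/1263  [line -4·x + 2·y + 19256/1263 = 0 ∩ |ED|² = 1725554/3789]
   → E = (12085/1263, 14542/1263)

B = (32, 13)
E = (12085/1263, 14542/1263)
G = (4569/421, 5166/421)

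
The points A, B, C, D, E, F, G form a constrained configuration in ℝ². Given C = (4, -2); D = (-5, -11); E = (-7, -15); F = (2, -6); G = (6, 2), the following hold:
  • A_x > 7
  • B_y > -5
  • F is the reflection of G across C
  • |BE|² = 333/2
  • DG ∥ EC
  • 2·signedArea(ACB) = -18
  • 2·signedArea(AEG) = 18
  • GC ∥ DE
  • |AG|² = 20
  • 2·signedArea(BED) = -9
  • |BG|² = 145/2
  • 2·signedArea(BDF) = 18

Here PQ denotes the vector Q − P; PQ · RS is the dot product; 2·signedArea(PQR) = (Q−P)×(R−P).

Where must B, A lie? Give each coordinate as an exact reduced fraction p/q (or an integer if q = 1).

1. B_x = 1/2  [2·signedArea(BDF) = 18 ∩ 2·signedArea(BED) = -9]
2. B_y = -9/2  [2·signedArea(BDF) = 18 ∩ 2·signedArea(BED) = -9]
   → B = (1/2, -9/2)
3. A_x = 8  [2·signedArea(AEG) = 18 ∩ 2·signedArea(ACB) = -18]
4. A_y = 6  [2·signedArea(AEG) = 18 ∩ 2·signedArea(ACB) = -18]
   → A = (8, 6)

A = (8, 6)
B = (1/2, -9/2)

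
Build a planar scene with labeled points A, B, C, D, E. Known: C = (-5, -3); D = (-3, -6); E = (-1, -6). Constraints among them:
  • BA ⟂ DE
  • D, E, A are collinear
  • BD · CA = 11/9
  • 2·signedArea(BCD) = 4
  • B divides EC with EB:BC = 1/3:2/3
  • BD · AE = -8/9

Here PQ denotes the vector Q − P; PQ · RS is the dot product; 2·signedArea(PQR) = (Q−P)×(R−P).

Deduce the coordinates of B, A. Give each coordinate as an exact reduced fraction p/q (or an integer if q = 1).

A = (-7/3, -6)
B = (-7/3, -5)

1. B_x = -7/3  [B divides EC with EB:BC = 1/3:2/3]
2. B_y = -5  [B divides EC with EB:BC = 1/3:2/3]
   → B = (-7/3, -5)
3. A_x = -7/3  [D, E, A are collinear ∩ BA ⟂ DE]
4. A_y = -6  [D, E, A are collinear ∩ BA ⟂ DE]
   → A = (-7/3, -6)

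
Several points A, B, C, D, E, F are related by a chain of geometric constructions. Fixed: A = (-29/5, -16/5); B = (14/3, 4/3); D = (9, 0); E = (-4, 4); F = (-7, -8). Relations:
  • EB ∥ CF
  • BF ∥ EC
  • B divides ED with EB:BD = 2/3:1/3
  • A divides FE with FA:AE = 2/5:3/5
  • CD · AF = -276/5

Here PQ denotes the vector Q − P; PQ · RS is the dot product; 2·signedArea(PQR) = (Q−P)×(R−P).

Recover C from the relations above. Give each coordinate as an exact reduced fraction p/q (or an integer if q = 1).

C = (-47/3, -16/3)

1. C_x = -47/3  [EB ∥ CF ∩ BF ∥ EC]
2. C_y = -16/3  [EB ∥ CF ∩ BF ∥ EC]
   → C = (-47/3, -16/3)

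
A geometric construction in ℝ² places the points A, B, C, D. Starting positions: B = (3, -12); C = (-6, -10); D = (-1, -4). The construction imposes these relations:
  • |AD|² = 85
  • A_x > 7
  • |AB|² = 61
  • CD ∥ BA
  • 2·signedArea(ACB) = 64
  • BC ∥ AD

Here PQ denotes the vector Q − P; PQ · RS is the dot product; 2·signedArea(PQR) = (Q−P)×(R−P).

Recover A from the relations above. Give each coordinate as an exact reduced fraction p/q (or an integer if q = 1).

1. A_x = 8  [BC ∥ AD ∩ CD ∥ BA]
2. A_y = -6  [BC ∥ AD ∩ CD ∥ BA]
   → A = (8, -6)

A = (8, -6)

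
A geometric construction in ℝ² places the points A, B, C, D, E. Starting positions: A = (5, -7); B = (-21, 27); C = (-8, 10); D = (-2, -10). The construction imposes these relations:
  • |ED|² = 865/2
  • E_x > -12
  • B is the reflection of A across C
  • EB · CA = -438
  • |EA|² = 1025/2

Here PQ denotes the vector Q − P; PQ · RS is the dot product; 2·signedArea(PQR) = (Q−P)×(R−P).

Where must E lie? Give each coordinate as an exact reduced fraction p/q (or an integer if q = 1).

E = (-23/2, 17/2)

1. E_x = -23/2  [line -13·x + 17·y + -294 = 0 ∩ |ED|² = 865/2]
2. E_y = 17/2  [line -13·x + 17·y + -294 = 0 ∩ |ED|² = 865/2]
   → E = (-23/2, 17/2)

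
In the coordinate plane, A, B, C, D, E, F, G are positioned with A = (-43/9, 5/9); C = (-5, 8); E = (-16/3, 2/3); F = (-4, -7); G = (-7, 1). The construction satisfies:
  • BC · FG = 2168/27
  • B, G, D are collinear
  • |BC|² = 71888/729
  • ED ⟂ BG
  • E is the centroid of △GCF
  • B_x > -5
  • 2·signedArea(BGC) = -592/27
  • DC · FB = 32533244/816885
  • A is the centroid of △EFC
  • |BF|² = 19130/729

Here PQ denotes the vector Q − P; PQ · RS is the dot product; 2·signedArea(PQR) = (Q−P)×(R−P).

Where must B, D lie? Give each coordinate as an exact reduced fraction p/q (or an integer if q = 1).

1. B_x = -127/27  [2·signedArea(BGC) = -592/27 ∩ BC · FG = 2168/27]
2. B_y = -52/27  [2·signedArea(BGC) = -592/27 ∩ BC · FG = 2168/27]
   → B = (-127/27, -52/27)
3. D_x = -187667/30255  [B, G, D are collinear ∩ ED ⟂ BG]
4. D_y = -476/30255  [B, G, D are collinear ∩ ED ⟂ BG]
   → D = (-187667/30255, -476/30255)

B = (-127/27, -52/27)
D = (-187667/30255, -476/30255)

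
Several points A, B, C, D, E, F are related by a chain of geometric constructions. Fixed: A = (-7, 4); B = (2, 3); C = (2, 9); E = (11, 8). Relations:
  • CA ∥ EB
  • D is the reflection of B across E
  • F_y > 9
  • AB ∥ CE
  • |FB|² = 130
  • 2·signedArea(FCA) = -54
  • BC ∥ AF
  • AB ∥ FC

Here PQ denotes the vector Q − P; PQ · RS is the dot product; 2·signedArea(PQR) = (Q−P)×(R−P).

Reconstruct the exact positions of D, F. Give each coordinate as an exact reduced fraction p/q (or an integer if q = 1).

D = (20, 13)
F = (-7, 10)

1. D_x = 20  [D is the reflection of B across E]
2. D_y = 13  [D is the reflection of B across E]
   → D = (20, 13)
3. F_x = -7  [AB ∥ FC ∩ BC ∥ AF]
4. F_y = 10  [AB ∥ FC ∩ BC ∥ AF]
   → F = (-7, 10)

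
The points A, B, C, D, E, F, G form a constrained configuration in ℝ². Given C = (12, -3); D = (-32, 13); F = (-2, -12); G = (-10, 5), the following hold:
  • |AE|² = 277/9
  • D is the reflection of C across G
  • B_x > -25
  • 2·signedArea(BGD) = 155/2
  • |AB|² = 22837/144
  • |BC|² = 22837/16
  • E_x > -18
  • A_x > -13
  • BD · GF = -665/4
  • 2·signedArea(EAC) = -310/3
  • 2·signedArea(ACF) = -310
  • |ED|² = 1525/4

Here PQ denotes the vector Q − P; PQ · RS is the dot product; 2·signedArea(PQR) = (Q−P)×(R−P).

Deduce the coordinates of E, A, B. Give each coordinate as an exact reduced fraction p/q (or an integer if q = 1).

1. B_x = -49/2  [BD · GF = -665/4 ∩ 2·signedArea(BGD) = 155/2]
2. B_y = 27/4  [BD · GF = -665/4 ∩ 2·signedArea(BGD) = 155/2]
   → B = (-49/2, 27/4)
3. A_x = -37/3  [line 9·x + -14·y + 160 = 0 ∩ |AB|² = 22837/144]
4. A_y = 7/2  [line 9·x + -14·y + 160 = 0 ∩ |AB|² = 22837/144]
   → A = (-37/3, 7/2)
5. E_x = -17  [line 13/2·x + 73/3·y + 295/3 = 0 ∩ |ED|² = 1525/4]
6. E_y = 1/2  [line 13/2·x + 73/3·y + 295/3 = 0 ∩ |ED|² = 1525/4]
   → E = (-17, 1/2)

A = (-37/3, 7/2)
B = (-49/2, 27/4)
E = (-17, 1/2)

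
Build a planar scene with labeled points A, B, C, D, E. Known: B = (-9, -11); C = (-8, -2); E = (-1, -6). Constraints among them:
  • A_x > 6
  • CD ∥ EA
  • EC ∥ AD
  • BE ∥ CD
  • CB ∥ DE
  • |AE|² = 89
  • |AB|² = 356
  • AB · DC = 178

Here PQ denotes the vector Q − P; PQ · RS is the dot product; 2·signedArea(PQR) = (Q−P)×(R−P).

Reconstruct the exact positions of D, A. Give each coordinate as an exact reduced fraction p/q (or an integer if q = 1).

A = (7, -1)
D = (0, 3)

1. D_x = 0  [CB ∥ DE ∩ BE ∥ CD]
2. D_y = 3  [CB ∥ DE ∩ BE ∥ CD]
   → D = (0, 3)
3. A_x = 7  [EC ∥ AD ∩ CD ∥ EA]
4. A_y = -1  [EC ∥ AD ∩ CD ∥ EA]
   → A = (7, -1)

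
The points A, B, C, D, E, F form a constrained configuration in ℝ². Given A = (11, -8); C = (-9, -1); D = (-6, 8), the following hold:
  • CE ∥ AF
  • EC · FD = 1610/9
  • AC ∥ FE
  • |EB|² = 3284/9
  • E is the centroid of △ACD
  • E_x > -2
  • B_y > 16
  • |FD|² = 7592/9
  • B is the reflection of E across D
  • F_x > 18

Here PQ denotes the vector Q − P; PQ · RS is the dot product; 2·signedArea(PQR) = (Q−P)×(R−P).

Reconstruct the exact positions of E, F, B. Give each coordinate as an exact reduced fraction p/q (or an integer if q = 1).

B = (-32/3, 49/3)
E = (-4/3, -1/3)
F = (56/3, -22/3)

1. E_x = -4/3  [E is the centroid of △ACD]
2. E_y = -1/3  [E is the centroid of △ACD]
   → E = (-4/3, -1/3)
3. F_x = 56/3  [AC ∥ FE ∩ CE ∥ AF]
4. F_y = -22/3  [AC ∥ FE ∩ CE ∥ AF]
   → F = (56/3, -22/3)
5. B_x = -32/3  [B is the reflection of E across D]
6. B_y = 49/3  [B is the reflection of E across D]
   → B = (-32/3, 49/3)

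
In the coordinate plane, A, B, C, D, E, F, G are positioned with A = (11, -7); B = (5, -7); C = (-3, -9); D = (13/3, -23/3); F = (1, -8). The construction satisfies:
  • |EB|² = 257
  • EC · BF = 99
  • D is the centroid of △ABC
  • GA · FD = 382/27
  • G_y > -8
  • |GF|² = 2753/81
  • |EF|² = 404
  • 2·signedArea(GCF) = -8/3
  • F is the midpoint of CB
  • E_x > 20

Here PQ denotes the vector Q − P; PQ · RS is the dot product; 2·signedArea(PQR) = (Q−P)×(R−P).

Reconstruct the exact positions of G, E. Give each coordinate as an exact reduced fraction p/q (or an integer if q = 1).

E = (21, -6)
G = (61/9, -65/9)

1. G_x = 61/9  [2·signedArea(GCF) = -8/3 ∩ GA · FD = 382/27]
2. G_y = -65/9  [2·signedArea(GCF) = -8/3 ∩ GA · FD = 382/27]
   → G = (61/9, -65/9)
3. E_x = 21  [line 4·x + 1·y + -78 = 0 ∩ |EB|² = 257]
4. E_y = -6  [line 4·x + 1·y + -78 = 0 ∩ |EB|² = 257]
   → E = (21, -6)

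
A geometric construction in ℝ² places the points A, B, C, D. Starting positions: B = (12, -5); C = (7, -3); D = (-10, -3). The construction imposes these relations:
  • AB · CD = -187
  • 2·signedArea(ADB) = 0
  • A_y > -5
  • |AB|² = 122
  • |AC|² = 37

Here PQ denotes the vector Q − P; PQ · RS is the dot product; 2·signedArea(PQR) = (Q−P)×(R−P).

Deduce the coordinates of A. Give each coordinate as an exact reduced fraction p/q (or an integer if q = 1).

A = (1, -4)

1. A_x = 1  [2·signedArea(ADB) = 0 ∩ AB · CD = -187]
2. A_y = -4  [2·signedArea(ADB) = 0 ∩ AB · CD = -187]
   → A = (1, -4)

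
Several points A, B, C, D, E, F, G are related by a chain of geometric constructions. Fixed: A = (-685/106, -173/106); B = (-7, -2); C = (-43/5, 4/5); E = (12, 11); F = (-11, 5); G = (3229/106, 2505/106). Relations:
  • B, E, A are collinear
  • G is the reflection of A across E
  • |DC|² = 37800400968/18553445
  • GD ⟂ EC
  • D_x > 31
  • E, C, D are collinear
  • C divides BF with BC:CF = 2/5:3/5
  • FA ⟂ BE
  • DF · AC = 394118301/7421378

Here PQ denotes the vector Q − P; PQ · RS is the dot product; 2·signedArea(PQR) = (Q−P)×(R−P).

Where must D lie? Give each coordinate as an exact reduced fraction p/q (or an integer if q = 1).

1. D_x = 2229935/70013  [E, C, D are collinear ∩ GD ⟂ EC]
2. D_y = 1458286/70013  [E, C, D are collinear ∩ GD ⟂ EC]
   → D = (2229935/70013, 1458286/70013)

D = (2229935/70013, 1458286/70013)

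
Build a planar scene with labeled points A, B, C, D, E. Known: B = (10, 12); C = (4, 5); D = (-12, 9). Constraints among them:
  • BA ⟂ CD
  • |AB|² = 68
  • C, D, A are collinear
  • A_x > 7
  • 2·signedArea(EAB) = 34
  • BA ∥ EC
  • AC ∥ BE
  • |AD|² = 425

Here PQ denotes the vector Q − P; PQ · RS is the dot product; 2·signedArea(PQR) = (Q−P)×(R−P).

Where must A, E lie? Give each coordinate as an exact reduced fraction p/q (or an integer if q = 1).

A = (8, 4)
E = (6, 13)

1. A_x = 8  [C, D, A are collinear ∩ BA ⟂ CD]
2. A_y = 4  [C, D, A are collinear ∩ BA ⟂ CD]
   → A = (8, 4)
3. E_x = 6  [BA ∥ EC ∩ AC ∥ BE]
4. E_y = 13  [BA ∥ EC ∩ AC ∥ BE]
   → E = (6, 13)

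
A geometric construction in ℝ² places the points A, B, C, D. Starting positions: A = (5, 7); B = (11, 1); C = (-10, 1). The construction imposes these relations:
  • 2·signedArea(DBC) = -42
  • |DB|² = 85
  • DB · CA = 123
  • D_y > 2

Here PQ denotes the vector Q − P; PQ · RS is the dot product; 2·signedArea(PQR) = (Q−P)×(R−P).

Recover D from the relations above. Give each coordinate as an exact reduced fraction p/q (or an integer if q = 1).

1. D_x = 2  [2·signedArea(DBC) = -42 ∩ DB · CA = 123]
2. D_y = 3  [2·signedArea(DBC) = -42 ∩ DB · CA = 123]
   → D = (2, 3)

D = (2, 3)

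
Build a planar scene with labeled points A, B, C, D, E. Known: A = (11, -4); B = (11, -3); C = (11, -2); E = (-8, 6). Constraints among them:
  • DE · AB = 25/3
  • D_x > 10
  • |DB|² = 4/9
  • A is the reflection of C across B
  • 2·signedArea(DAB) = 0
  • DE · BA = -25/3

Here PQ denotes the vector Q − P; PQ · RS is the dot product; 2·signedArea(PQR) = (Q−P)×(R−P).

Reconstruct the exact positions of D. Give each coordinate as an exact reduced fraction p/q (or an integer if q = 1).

1. D_x = 11  [2·signedArea(DAB) = 0 ∩ DE · BA = -25/3]
2. D_y = -7/3  [2·signedArea(DAB) = 0 ∩ DE · BA = -25/3]
   → D = (11, -7/3)

D = (11, -7/3)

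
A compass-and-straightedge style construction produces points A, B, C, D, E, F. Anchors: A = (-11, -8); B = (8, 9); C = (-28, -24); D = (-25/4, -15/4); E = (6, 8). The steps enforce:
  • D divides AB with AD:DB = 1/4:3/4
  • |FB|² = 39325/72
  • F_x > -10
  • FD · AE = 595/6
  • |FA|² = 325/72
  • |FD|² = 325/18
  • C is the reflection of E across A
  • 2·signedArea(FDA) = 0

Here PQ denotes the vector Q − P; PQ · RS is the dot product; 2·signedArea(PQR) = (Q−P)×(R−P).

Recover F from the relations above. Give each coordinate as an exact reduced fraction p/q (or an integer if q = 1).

F = (-113/12, -79/12)

1. F_x = -113/12  [2·signedArea(FDA) = 0 ∩ FD · AE = 595/6]
2. F_y = -79/12  [2·signedArea(FDA) = 0 ∩ FD · AE = 595/6]
   → F = (-113/12, -79/12)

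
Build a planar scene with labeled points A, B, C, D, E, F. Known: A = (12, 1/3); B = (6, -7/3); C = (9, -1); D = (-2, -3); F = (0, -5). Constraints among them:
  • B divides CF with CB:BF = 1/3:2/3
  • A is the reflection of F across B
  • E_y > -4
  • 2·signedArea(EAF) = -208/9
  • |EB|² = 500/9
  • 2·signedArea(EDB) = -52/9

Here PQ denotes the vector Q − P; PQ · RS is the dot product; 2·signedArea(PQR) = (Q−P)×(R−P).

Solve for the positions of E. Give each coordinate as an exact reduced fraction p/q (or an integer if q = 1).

1. E_x = -4/3  [2·signedArea(EDB) = -52/9 ∩ 2·signedArea(EAF) = -208/9]
2. E_y = -11/3  [2·signedArea(EDB) = -52/9 ∩ 2·signedArea(EAF) = -208/9]
   → E = (-4/3, -11/3)

E = (-4/3, -11/3)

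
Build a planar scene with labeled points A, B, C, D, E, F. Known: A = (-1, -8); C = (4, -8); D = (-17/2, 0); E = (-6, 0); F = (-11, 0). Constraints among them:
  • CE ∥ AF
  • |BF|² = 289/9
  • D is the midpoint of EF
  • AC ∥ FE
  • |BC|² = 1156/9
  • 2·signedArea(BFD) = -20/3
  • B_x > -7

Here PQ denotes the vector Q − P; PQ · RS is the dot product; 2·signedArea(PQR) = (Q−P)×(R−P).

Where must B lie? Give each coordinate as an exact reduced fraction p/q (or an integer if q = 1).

1. B_y = -8/3  [2·signedArea(BFD) = -20/3]
2. B_x = -6  [|BF|² = 289/9]
   → B = (-6, -8/3)

B = (-6, -8/3)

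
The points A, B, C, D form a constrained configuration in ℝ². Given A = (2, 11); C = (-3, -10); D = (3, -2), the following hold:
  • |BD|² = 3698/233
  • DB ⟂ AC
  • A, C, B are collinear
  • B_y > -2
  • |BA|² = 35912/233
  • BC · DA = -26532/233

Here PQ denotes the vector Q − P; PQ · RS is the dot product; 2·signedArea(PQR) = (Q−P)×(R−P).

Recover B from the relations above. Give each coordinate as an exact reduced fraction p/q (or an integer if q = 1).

B = (-204/233, -251/233)

1. B_x = -204/233  [A, C, B are collinear ∩ DB ⟂ AC]
2. B_y = -251/233  [A, C, B are collinear ∩ DB ⟂ AC]
   → B = (-204/233, -251/233)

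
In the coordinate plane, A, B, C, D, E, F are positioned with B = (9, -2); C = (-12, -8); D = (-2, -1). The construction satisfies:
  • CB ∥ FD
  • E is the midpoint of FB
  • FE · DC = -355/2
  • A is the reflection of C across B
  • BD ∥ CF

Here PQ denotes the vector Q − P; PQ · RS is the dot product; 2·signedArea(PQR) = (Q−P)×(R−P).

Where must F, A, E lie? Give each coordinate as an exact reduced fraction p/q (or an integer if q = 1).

1. F_x = -23  [CB ∥ FD ∩ BD ∥ CF]
2. F_y = -7  [CB ∥ FD ∩ BD ∥ CF]
   → F = (-23, -7)
3. A_x = 30  [A is the reflection of C across B]
4. A_y = 4  [A is the reflection of C across B]
   → A = (30, 4)
5. E_x = -7  [E is the midpoint of FB]
6. E_y = -9/2  [E is the midpoint of FB]
   → E = (-7, -9/2)

A = (30, 4)
E = (-7, -9/2)
F = (-23, -7)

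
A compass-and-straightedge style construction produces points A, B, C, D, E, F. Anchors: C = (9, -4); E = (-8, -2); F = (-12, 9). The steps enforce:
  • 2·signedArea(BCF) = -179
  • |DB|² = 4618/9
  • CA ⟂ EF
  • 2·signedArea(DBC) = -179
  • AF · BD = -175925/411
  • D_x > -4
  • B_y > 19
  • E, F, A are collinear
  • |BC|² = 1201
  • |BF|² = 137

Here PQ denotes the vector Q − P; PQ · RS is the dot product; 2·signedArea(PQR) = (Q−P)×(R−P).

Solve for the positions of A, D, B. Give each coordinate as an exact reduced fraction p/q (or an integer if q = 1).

A = (-736/137, -1264/137)
B = (-16, 20)
D = (-11/3, 1)

1. A_x = -736/137  [E, F, A are collinear ∩ CA ⟂ EF]
2. A_y = -1264/137  [E, F, A are collinear ∩ CA ⟂ EF]
   → A = (-736/137, -1264/137)
3. B_x = -16  [line -13·x + -21·y + 212 = 0 ∩ |BC|² = 1201]
4. B_y = 20  [line -13·x + -21·y + 212 = 0 ∩ |BC|² = 1201]
   → B = (-16, 20)
5. D_x = -11/3  [2·signedArea(DBC) = -179 ∩ AF · BD = -175925/411]
6. D_y = 1  [2·signedArea(DBC) = -179 ∩ AF · BD = -175925/411]
   → D = (-11/3, 1)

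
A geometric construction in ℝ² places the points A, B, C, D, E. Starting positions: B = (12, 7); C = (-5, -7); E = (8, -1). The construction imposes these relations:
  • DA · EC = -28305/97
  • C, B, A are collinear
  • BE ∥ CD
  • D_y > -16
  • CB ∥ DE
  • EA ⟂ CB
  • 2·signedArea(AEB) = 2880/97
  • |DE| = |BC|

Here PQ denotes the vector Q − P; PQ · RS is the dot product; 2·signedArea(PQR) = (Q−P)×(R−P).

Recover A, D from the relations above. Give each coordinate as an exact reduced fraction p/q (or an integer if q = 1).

A = (552/97, 175/97)
D = (-9, -15)

1. A_x = 552/97  [C, B, A are collinear ∩ EA ⟂ CB]
2. A_y = 175/97  [C, B, A are collinear ∩ EA ⟂ CB]
   → A = (552/97, 175/97)
3. D_x = -9  [CB ∥ DE ∩ BE ∥ CD]
4. D_y = -15  [CB ∥ DE ∩ BE ∥ CD]
   → D = (-9, -15)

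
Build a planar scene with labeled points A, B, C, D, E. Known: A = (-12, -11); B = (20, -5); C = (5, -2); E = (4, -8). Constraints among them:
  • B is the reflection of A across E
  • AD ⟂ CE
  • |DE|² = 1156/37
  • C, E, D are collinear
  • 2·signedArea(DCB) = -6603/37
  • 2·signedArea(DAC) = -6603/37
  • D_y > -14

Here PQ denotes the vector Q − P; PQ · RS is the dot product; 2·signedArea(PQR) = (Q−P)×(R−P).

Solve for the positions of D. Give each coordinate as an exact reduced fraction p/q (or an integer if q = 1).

1. D_x = 114/37  [C, E, D are collinear ∩ AD ⟂ CE]
2. D_y = -500/37  [C, E, D are collinear ∩ AD ⟂ CE]
   → D = (114/37, -500/37)

D = (114/37, -500/37)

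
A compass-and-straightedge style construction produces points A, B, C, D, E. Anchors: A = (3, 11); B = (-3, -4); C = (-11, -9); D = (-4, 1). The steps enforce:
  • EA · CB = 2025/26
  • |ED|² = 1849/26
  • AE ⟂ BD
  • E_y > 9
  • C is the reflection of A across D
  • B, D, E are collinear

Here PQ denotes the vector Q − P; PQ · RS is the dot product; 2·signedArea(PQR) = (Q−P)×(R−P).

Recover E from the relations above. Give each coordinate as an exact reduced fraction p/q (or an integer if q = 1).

1. E_x = -147/26  [B, D, E are collinear ∩ AE ⟂ BD]
2. E_y = 241/26  [B, D, E are collinear ∩ AE ⟂ BD]
   → E = (-147/26, 241/26)

E = (-147/26, 241/26)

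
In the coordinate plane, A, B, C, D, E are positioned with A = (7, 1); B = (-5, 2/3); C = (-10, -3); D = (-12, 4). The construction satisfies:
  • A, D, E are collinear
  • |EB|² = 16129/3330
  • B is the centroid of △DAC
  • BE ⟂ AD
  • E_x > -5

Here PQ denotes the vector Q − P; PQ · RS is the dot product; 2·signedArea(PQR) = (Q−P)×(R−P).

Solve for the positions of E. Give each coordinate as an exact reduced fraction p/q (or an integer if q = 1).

E = (-1723/370, 1051/370)

1. E_x = -1723/370  [A, D, E are collinear ∩ BE ⟂ AD]
2. E_y = 1051/370  [A, D, E are collinear ∩ BE ⟂ AD]
   → E = (-1723/370, 1051/370)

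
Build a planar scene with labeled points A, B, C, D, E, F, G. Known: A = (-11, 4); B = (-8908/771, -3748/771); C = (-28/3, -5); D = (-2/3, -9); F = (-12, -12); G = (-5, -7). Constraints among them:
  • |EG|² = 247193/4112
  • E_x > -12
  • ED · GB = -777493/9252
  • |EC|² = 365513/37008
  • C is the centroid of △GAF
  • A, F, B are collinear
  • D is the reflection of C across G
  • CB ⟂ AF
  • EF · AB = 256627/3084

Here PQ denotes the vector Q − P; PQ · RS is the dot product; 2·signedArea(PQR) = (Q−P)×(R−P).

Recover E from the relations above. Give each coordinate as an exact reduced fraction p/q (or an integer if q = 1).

E = (-11735/1028, -680/257)

1. E_x = -11735/1028  [ED · GB = -777493/9252 ∩ EF · AB = 256627/3084]
2. E_y = -680/257  [ED · GB = -777493/9252 ∩ EF · AB = 256627/3084]
   → E = (-11735/1028, -680/257)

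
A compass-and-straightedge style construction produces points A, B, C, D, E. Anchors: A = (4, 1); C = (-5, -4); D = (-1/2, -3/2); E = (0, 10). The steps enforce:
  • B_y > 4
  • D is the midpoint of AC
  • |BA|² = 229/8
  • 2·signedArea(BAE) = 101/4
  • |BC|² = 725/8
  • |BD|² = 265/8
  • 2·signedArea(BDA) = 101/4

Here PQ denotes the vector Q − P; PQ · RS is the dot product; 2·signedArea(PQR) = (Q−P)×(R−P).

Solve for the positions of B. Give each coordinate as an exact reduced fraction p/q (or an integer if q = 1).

1. B_x = -1/4  [2·signedArea(BAE) = 101/4 ∩ 2·signedArea(BDA) = 101/4]
2. B_y = 17/4  [2·signedArea(BAE) = 101/4 ∩ 2·signedArea(BDA) = 101/4]
   → B = (-1/4, 17/4)

B = (-1/4, 17/4)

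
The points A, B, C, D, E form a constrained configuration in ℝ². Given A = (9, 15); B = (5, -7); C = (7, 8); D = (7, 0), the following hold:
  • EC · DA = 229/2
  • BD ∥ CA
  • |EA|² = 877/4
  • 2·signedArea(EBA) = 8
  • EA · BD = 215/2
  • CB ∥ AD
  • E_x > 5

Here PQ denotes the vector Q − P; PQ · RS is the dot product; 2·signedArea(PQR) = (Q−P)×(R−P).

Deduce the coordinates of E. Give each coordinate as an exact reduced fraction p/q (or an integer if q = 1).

E = (6, 1/2)

1. E_x = 6  [EC · DA = 229/2 ∩ EA · BD = 215/2]
2. E_y = 1/2  [EC · DA = 229/2 ∩ EA · BD = 215/2]
   → E = (6, 1/2)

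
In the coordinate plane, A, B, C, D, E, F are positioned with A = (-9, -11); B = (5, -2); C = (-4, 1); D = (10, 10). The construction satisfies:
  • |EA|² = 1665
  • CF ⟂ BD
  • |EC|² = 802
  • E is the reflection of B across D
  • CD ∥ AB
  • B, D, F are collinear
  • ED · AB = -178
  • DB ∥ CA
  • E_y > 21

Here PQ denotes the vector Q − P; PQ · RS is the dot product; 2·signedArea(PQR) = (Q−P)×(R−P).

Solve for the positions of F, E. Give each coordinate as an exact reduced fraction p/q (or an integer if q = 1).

1. F_x = 800/169  [B, D, F are collinear ∩ CF ⟂ BD]
2. F_y = -446/169  [B, D, F are collinear ∩ CF ⟂ BD]
   → F = (800/169, -446/169)
3. E_x = 15  [E is the reflection of B across D]
4. E_y = 22  [E is the reflection of B across D]
   → E = (15, 22)

E = (15, 22)
F = (800/169, -446/169)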